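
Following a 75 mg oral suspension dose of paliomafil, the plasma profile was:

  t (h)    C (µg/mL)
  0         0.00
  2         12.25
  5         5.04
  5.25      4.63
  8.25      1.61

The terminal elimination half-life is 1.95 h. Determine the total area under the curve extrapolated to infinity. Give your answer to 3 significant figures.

AUC = 53.3 µg/mL·h

Trapezoidal AUC_0→8.25:
  [0→2]: (0.00+12.25)/2 × 2 = 12.25
  [2→5]: (12.25+5.04)/2 × 3 = 25.935
  [5→5.25]: (5.04+4.63)/2 × 0.25 = 1.20875
  [5.25→8.25]: (4.63+1.61)/2 × 3 = 9.36
  Sum = 48.75375 µg/mL·h
k_e = ln2 / t½ = 0.693147 / 1.95 = 0.3555 h^-1
Extrapolated tail: C_last / k_e = 1.61 / 0.3555 = 4.529
AUC_0→∞ = 48.75375 + 4.529 = 53.28275 µg/mL·h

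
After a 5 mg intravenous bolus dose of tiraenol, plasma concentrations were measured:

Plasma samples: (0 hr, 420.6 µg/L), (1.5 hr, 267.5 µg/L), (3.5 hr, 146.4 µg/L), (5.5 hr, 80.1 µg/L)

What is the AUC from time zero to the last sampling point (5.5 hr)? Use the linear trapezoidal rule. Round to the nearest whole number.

Trapezoidal AUC_0→5.5:
  [0→1.5]: (420.6+267.5)/2 × 1.5 = 516.075
  [1.5→3.5]: (267.5+146.4)/2 × 2 = 413.9
  [3.5→5.5]: (146.4+80.1)/2 × 2 = 226.5
  Sum = 1156.475 µg/L·hr

AUC = 1156 µg/L·hr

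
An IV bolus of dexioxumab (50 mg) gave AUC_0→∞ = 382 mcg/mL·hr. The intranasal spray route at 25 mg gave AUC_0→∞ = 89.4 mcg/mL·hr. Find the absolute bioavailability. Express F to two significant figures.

F = (AUC_ev / D_ev) / (AUC_iv / D_iv)
  = (89.4/25) / (382/50)
  = 3.576 / 7.64 = 0.4681

F = 0.47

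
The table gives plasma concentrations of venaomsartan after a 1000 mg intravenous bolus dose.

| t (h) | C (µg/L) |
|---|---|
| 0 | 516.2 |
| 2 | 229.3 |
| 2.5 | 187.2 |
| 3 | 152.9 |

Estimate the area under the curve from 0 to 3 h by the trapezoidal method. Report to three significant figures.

Trapezoidal AUC_0→3:
  [0→2]: (516.2+229.3)/2 × 2 = 745.5
  [2→2.5]: (229.3+187.2)/2 × 0.5 = 104.125
  [2.5→3]: (187.2+152.9)/2 × 0.5 = 85.025
  Sum = 934.65 µg/L·h

AUC = 935 µg/L·h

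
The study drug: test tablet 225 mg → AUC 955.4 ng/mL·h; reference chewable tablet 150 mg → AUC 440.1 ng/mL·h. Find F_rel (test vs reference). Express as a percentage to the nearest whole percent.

F_rel = (AUC_test/D_test) / (AUC_ref/D_ref)
      = (955.4/225) / (440.1/150)
      = 4.24622 / 2.934 = 1.4472 = 144.72%

F_rel = 145%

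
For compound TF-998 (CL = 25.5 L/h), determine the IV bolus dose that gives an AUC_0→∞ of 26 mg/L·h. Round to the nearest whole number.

Dose = 663 mg

Dose_iv = CL × AUC_0→∞
     = 25.5 × 26 = 663 mg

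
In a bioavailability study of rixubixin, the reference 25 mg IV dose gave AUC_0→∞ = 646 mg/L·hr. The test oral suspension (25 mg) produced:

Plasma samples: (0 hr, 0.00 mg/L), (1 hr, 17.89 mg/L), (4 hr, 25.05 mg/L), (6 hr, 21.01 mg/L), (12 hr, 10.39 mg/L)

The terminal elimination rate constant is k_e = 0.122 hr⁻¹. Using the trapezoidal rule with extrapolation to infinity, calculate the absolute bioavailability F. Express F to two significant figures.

Trapezoidal AUC_0→12 (oral suspension):
  [0→1]: (0.00+17.89)/2 × 1 = 8.945
  [1→4]: (17.89+25.05)/2 × 3 = 64.41
  [4→6]: (25.05+21.01)/2 × 2 = 46.06
  [6→12]: (21.01+10.39)/2 × 6 = 94.2
  Sum = 213.615 mg/L·hr
Tail: C_last/k_e = 10.39/0.122 = 85.164
AUC_0→∞ (oral suspension) = 213.615 + 85.164 = 298.779 mg/L·hr
F = (AUC_ev/D_ev)/(AUC_iv/D_iv) = (298.779/25)/(646/25) = 11.95116/25.84 = 0.4625

F = 0.46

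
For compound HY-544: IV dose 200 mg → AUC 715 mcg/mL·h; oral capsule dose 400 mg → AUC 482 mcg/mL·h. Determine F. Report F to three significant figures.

F = (AUC_ev / D_ev) / (AUC_iv / D_iv)
  = (482/400) / (715/200)
  = 1.205 / 3.575 = 0.3371

F = 0.337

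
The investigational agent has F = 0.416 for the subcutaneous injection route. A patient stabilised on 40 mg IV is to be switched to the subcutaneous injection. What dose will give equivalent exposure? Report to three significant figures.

D_subcutaneous = 96.2 mg

For equal systemic exposure: F × D_ev = D_iv
D_ev = D_iv / F = 40 / 0.416 = 96.1538 mg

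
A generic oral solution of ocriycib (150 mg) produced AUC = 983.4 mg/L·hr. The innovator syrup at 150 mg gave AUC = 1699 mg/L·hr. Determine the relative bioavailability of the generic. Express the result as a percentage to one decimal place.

F_rel = (AUC_test/D_test) / (AUC_ref/D_ref)
      = (983.4/150) / (1699/150)
      = 6.556 / 11.3267 = 0.5788 = 57.88%

F_rel = 57.9%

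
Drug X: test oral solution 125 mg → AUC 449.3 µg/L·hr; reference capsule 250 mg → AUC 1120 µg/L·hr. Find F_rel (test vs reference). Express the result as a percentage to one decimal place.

F_rel = 80.2%

F_rel = (AUC_test/D_test) / (AUC_ref/D_ref)
      = (449.3/125) / (1120/250)
      = 3.5944 / 4.48 = 0.8023 = 80.23%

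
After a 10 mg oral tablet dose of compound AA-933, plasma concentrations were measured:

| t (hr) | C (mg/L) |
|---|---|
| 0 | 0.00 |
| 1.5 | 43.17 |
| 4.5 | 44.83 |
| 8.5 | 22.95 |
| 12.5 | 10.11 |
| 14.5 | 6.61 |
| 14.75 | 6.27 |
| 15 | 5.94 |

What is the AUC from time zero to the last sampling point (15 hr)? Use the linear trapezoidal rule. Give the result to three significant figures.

AUC = 386 mg/L·hr

Trapezoidal AUC_0→15:
  [0→1.5]: (0.00+43.17)/2 × 1.5 = 32.3775
  [1.5→4.5]: (43.17+44.83)/2 × 3 = 132.0
  [4.5→8.5]: (44.83+22.95)/2 × 4 = 135.56
  [8.5→12.5]: (22.95+10.11)/2 × 4 = 66.12
  [12.5→14.5]: (10.11+6.61)/2 × 2 = 16.72
  [14.5→14.75]: (6.61+6.27)/2 × 0.25 = 1.61
  [14.75→15]: (6.27+5.94)/2 × 0.25 = 1.52625
  Sum = 385.91375 mg/L·hr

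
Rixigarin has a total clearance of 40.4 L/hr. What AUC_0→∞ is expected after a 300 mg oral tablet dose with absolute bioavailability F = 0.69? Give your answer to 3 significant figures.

AUC_0→∞ = F × Dose / CL
        = 0.69 × 300 / 40.4 = 5.12376 mg/L·hr

AUC = 5.12 mg/L·hr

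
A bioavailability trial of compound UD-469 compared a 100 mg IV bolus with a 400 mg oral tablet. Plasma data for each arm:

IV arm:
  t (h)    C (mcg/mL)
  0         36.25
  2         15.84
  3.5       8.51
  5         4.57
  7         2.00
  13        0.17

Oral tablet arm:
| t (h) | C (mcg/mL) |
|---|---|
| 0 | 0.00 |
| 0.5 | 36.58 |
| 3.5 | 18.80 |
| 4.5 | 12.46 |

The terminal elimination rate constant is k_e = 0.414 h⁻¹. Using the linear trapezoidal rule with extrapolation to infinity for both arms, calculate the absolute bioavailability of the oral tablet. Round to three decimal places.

Trapezoidal AUC_0→13 (IV):
  [0→2]: (36.25+15.84)/2 × 2 = 52.09
  [2→3.5]: (15.84+8.51)/2 × 1.5 = 18.2625
  [3.5→5]: (8.51+4.57)/2 × 1.5 = 9.81
  [5→7]: (4.57+2.00)/2 × 2 = 6.57
  [7→13]: (2.00+0.17)/2 × 6 = 6.51
  Sum = 93.2425 mcg/mL·h
IV tail: 0.17/0.414 = 0.411; AUC_iv,0→∞ = 93.2425 + 0.411 = 93.6535 mcg/mL·h
Trapezoidal AUC_0→4.5 (oral tablet):
  [0→0.5]: (0.00+36.58)/2 × 0.5 = 9.145
  [0.5→3.5]: (36.58+18.80)/2 × 3 = 83.07
  [3.5→4.5]: (18.80+12.46)/2 × 1 = 15.63
  Sum = 107.845 mcg/mL·h
oral tablet tail: 12.46/0.414 = 30.097; AUC_ev,0→∞ = 107.845 + 30.097 = 137.942 mcg/mL·h
F = (AUC_ev/D_ev)/(AUC_iv/D_iv) = (137.942/400)/(93.6535/100) = 0.344855/0.936535 = 0.3682

F = 0.368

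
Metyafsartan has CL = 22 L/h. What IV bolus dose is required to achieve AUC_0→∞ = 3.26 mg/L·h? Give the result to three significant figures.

Dose = 71.7 mg

Dose_iv = CL × AUC_0→∞
     = 22 × 3.26 = 71.72 mg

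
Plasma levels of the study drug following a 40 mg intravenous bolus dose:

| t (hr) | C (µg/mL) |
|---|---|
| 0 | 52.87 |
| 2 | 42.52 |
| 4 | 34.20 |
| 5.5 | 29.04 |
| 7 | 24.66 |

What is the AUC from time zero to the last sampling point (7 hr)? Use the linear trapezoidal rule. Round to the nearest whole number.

Trapezoidal AUC_0→7:
  [0→2]: (52.87+42.52)/2 × 2 = 95.39
  [2→4]: (42.52+34.20)/2 × 2 = 76.72
  [4→5.5]: (34.20+29.04)/2 × 1.5 = 47.43
  [5.5→7]: (29.04+24.66)/2 × 1.5 = 40.275
  Sum = 259.815 µg/mL·hr

AUC = 260 µg/mL·hr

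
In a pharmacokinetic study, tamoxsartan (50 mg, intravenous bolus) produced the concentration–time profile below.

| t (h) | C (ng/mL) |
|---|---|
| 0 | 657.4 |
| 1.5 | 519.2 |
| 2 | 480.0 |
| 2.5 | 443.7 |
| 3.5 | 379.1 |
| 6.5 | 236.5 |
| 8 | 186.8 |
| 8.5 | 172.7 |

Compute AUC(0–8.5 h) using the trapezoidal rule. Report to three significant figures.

Trapezoidal AUC_0→8.5:
  [0→1.5]: (657.4+519.2)/2 × 1.5 = 882.45
  [1.5→2]: (519.2+480.0)/2 × 0.5 = 249.8
  [2→2.5]: (480.0+443.7)/2 × 0.5 = 230.925
  [2.5→3.5]: (443.7+379.1)/2 × 1 = 411.4
  [3.5→6.5]: (379.1+236.5)/2 × 3 = 923.4
  [6.5→8]: (236.5+186.8)/2 × 1.5 = 317.475
  [8→8.5]: (186.8+172.7)/2 × 0.5 = 89.875
  Sum = 3105.325 ng/mL·h

AUC = 3110 ng/mL·h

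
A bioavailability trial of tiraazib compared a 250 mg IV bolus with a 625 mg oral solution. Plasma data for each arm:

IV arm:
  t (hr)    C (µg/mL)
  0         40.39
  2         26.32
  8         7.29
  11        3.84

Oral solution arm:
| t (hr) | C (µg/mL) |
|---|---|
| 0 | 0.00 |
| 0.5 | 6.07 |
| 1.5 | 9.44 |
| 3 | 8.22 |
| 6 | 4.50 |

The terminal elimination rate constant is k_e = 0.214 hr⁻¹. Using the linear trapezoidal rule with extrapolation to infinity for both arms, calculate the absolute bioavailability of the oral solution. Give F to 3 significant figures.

F = 0.124

Trapezoidal AUC_0→11 (IV):
  [0→2]: (40.39+26.32)/2 × 2 = 66.71
  [2→8]: (26.32+7.29)/2 × 6 = 100.83
  [8→11]: (7.29+3.84)/2 × 3 = 16.695
  Sum = 184.235 µg/mL·hr
IV tail: 3.84/0.214 = 17.944; AUC_iv,0→∞ = 184.235 + 17.944 = 202.179 µg/mL·hr
Trapezoidal AUC_0→6 (oral solution):
  [0→0.5]: (0.00+6.07)/2 × 0.5 = 1.5175
  [0.5→1.5]: (6.07+9.44)/2 × 1 = 7.755
  [1.5→3]: (9.44+8.22)/2 × 1.5 = 13.245
  [3→6]: (8.22+4.50)/2 × 3 = 19.08
  Sum = 41.5975 µg/mL·hr
oral solution tail: 4.50/0.214 = 21.028; AUC_ev,0→∞ = 41.5975 + 21.028 = 62.6255 µg/mL·hr
F = (AUC_ev/D_ev)/(AUC_iv/D_iv) = (62.6255/625)/(202.179/250) = 0.1002008/0.808716 = 0.1239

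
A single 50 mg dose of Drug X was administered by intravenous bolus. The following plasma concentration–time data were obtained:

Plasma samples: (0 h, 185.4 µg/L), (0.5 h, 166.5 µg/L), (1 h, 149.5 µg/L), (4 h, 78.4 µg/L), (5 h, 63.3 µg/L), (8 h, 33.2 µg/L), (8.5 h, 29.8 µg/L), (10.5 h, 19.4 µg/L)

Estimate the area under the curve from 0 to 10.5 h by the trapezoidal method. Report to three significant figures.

AUC = 789 µg/L·h

Trapezoidal AUC_0→10.5:
  [0→0.5]: (185.4+166.5)/2 × 0.5 = 87.975
  [0.5→1]: (166.5+149.5)/2 × 0.5 = 79.0
  [1→4]: (149.5+78.4)/2 × 3 = 341.85
  [4→5]: (78.4+63.3)/2 × 1 = 70.85
  [5→8]: (63.3+33.2)/2 × 3 = 144.75
  [8→8.5]: (33.2+29.8)/2 × 0.5 = 15.75
  [8.5→10.5]: (29.8+19.4)/2 × 2 = 49.2
  Sum = 789.375 µg/L·h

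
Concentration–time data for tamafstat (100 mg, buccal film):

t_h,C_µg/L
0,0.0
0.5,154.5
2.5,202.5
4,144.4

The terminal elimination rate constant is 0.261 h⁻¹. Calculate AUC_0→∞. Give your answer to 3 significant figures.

AUC = 1210 µg/L·h

Trapezoidal AUC_0→4:
  [0→0.5]: (0.0+154.5)/2 × 0.5 = 38.625
  [0.5→2.5]: (154.5+202.5)/2 × 2 = 357.0
  [2.5→4]: (202.5+144.4)/2 × 1.5 = 260.175
  Sum = 655.8 µg/L·h
Extrapolated tail: C_last / k_e = 144.4 / 0.261 = 553.257
AUC_0→∞ = 655.8 + 553.257 = 1209.057 µg/L·h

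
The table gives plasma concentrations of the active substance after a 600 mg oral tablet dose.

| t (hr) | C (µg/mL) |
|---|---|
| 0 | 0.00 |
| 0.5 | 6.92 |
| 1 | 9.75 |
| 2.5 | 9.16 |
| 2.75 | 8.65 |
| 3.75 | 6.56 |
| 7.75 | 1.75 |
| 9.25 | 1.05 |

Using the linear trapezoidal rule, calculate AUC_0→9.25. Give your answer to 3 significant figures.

Trapezoidal AUC_0→9.25:
  [0→0.5]: (0.00+6.92)/2 × 0.5 = 1.73
  [0.5→1]: (6.92+9.75)/2 × 0.5 = 4.1675
  [1→2.5]: (9.75+9.16)/2 × 1.5 = 14.1825
  [2.5→2.75]: (9.16+8.65)/2 × 0.25 = 2.22625
  [2.75→3.75]: (8.65+6.56)/2 × 1 = 7.605
  [3.75→7.75]: (6.56+1.75)/2 × 4 = 16.62
  [7.75→9.25]: (1.75+1.05)/2 × 1.5 = 2.1
  Sum = 48.63125 µg/mL·hr

AUC = 48.6 µg/mL·hr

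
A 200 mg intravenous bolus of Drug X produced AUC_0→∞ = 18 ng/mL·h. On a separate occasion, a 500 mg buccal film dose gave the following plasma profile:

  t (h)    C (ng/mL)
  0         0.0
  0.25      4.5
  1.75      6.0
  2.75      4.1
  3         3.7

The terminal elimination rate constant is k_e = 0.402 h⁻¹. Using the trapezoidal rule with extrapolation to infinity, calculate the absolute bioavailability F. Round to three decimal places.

F = 0.526

Trapezoidal AUC_0→3 (buccal film):
  [0→0.25]: (0.0+4.5)/2 × 0.25 = 0.5625
  [0.25→1.75]: (4.5+6.0)/2 × 1.5 = 7.875
  [1.75→2.75]: (6.0+4.1)/2 × 1 = 5.05
  [2.75→3]: (4.1+3.7)/2 × 0.25 = 0.975
  Sum = 14.4625 ng/mL·h
Tail: C_last/k_e = 3.7/0.402 = 9.204
AUC_0→∞ (buccal film) = 14.4625 + 9.204 = 23.6665 ng/mL·h
F = (AUC_ev/D_ev)/(AUC_iv/D_iv) = (23.6665/500)/(18/200) = 0.047333/0.09 = 0.5259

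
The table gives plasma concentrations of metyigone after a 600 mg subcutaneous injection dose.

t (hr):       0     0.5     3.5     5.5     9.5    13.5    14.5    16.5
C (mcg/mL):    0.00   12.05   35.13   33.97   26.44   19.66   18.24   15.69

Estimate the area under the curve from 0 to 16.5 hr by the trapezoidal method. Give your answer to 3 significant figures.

Trapezoidal AUC_0→16.5:
  [0→0.5]: (0.00+12.05)/2 × 0.5 = 3.0125
  [0.5→3.5]: (12.05+35.13)/2 × 3 = 70.77
  [3.5→5.5]: (35.13+33.97)/2 × 2 = 69.1
  [5.5→9.5]: (33.97+26.44)/2 × 4 = 120.82
  [9.5→13.5]: (26.44+19.66)/2 × 4 = 92.2
  [13.5→14.5]: (19.66+18.24)/2 × 1 = 18.95
  [14.5→16.5]: (18.24+15.69)/2 × 2 = 33.93
  Sum = 408.7825 mcg/mL·hr

AUC = 409 mcg/mL·hr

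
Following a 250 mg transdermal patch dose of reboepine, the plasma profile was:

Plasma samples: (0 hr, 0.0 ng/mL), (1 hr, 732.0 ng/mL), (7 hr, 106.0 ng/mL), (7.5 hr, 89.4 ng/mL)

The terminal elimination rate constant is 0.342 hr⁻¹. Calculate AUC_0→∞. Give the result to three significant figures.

Trapezoidal AUC_0→7.5:
  [0→1]: (0.0+732.0)/2 × 1 = 366.0
  [1→7]: (732.0+106.0)/2 × 6 = 2514.0
  [7→7.5]: (106.0+89.4)/2 × 0.5 = 48.85
  Sum = 2928.85 ng/mL·hr
Extrapolated tail: C_last / k_e = 89.4 / 0.342 = 261.404
AUC_0→∞ = 2928.85 + 261.404 = 3190.254 ng/mL·hr

AUC = 3190 ng/mL·hr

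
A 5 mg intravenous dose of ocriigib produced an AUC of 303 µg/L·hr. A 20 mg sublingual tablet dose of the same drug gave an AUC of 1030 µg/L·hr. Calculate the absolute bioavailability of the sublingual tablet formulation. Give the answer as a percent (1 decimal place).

F = 85.0%

F = (AUC_ev / D_ev) / (AUC_iv / D_iv)
  = (1030/20) / (303/5)
  = 51.5 / 60.6 = 0.8498
  = 84.98%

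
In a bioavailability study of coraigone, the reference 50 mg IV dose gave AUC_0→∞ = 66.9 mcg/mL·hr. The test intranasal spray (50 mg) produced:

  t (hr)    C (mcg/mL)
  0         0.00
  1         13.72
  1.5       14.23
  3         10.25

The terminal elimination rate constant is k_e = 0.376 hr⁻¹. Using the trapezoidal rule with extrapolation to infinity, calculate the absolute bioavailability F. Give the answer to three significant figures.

Trapezoidal AUC_0→3 (intranasal spray):
  [0→1]: (0.00+13.72)/2 × 1 = 6.86
  [1→1.5]: (13.72+14.23)/2 × 0.5 = 6.9875
  [1.5→3]: (14.23+10.25)/2 × 1.5 = 18.36
  Sum = 32.2075 mcg/mL·hr
Tail: C_last/k_e = 10.25/0.376 = 27.261
AUC_0→∞ (intranasal spray) = 32.2075 + 27.261 = 59.4685 mcg/mL·hr
F = (AUC_ev/D_ev)/(AUC_iv/D_iv) = (59.4685/50)/(66.9/50) = 1.18937/1.338 = 0.8889

F = 0.889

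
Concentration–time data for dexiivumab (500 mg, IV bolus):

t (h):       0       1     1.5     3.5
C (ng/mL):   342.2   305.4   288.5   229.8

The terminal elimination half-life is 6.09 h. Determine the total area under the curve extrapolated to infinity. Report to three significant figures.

AUC = 3010 ng/mL·h

Trapezoidal AUC_0→3.5:
  [0→1]: (342.2+305.4)/2 × 1 = 323.8
  [1→1.5]: (305.4+288.5)/2 × 0.5 = 148.475
  [1.5→3.5]: (288.5+229.8)/2 × 2 = 518.3
  Sum = 990.575 ng/mL·h
k_e = ln2 / t½ = 0.693147 / 6.09 = 0.1138 h^-1
Extrapolated tail: C_last / k_e = 229.8 / 0.1138 = 2019.332
AUC_0→∞ = 990.575 + 2019.332 = 3009.907 ng/mL·h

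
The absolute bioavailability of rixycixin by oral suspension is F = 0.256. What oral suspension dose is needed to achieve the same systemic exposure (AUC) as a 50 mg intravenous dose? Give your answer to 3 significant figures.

For equal systemic exposure: F × D_ev = D_iv
D_ev = D_iv / F = 50 / 0.256 = 195.3125 mg

D_oral = 195 mg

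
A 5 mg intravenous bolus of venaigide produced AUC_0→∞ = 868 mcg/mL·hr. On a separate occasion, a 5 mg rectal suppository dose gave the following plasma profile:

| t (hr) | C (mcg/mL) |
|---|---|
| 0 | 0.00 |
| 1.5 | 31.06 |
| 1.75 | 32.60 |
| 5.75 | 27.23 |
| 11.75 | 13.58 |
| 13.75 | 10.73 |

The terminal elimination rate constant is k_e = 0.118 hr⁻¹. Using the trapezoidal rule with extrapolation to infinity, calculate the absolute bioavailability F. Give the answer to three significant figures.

Trapezoidal AUC_0→13.75 (rectal suppository):
  [0→1.5]: (0.00+31.06)/2 × 1.5 = 23.295
  [1.5→1.75]: (31.06+32.60)/2 × 0.25 = 7.9575
  [1.75→5.75]: (32.60+27.23)/2 × 4 = 119.66
  [5.75→11.75]: (27.23+13.58)/2 × 6 = 122.43
  [11.75→13.75]: (13.58+10.73)/2 × 2 = 24.31
  Sum = 297.6525 mcg/mL·hr
Tail: C_last/k_e = 10.73/0.118 = 90.932
AUC_0→∞ (rectal suppository) = 297.6525 + 90.932 = 388.5845 mcg/mL·hr
F = (AUC_ev/D_ev)/(AUC_iv/D_iv) = (388.5845/5)/(868/5) = 77.7169/173.6 = 0.4477

F = 0.448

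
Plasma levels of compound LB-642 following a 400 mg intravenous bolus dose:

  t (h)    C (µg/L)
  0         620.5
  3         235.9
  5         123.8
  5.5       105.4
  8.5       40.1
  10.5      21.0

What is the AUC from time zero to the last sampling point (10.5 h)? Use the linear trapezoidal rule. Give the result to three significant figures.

AUC = 1980 µg/L·h

Trapezoidal AUC_0→10.5:
  [0→3]: (620.5+235.9)/2 × 3 = 1284.6
  [3→5]: (235.9+123.8)/2 × 2 = 359.7
  [5→5.5]: (123.8+105.4)/2 × 0.5 = 57.3
  [5.5→8.5]: (105.4+40.1)/2 × 3 = 218.25
  [8.5→10.5]: (40.1+21.0)/2 × 2 = 61.1
  Sum = 1980.95 µg/L·h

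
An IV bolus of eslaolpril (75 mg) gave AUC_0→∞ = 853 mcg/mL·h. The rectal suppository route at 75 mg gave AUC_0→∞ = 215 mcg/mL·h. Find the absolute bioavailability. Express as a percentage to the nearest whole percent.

F = 25%

F = (AUC_ev / D_ev) / (AUC_iv / D_iv)
  = (215/75) / (853/75)
  = 2.86667 / 11.3733 = 0.2521
  = 25.21%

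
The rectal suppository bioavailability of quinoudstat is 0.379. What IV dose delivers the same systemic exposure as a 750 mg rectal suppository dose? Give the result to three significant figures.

D_iv = 284 mg

Systemic exposure from an extravascular dose = F × D_ev, so the equivalent IV dose is F × D_ev.
D_iv = F × D_ev = 0.379 × 750 = 284.25 mg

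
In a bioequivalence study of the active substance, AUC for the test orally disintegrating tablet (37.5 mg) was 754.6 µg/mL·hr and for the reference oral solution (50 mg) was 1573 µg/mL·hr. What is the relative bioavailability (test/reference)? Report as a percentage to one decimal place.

F_rel = 64.0%

F_rel = (AUC_test/D_test) / (AUC_ref/D_ref)
      = (754.6/37.5) / (1573/50)
      = 20.1227 / 31.46 = 0.6396 = 63.96%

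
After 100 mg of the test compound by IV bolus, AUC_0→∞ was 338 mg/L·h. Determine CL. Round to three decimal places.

CL = Dose_iv / AUC_0→∞
   = 100 / 338 = 0.295858 L/h

CL = 0.296 L/h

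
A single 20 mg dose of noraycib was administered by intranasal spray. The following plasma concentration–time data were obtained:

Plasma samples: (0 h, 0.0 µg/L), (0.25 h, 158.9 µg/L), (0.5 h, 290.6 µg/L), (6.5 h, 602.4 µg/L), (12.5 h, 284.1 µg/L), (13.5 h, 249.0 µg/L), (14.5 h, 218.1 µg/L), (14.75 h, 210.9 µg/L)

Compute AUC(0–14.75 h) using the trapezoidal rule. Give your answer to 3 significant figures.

Trapezoidal AUC_0→14.75:
  [0→0.25]: (0.0+158.9)/2 × 0.25 = 19.8625
  [0.25→0.5]: (158.9+290.6)/2 × 0.25 = 56.1875
  [0.5→6.5]: (290.6+602.4)/2 × 6 = 2679.0
  [6.5→12.5]: (602.4+284.1)/2 × 6 = 2659.5
  [12.5→13.5]: (284.1+249.0)/2 × 1 = 266.55
  [13.5→14.5]: (249.0+218.1)/2 × 1 = 233.55
  [14.5→14.75]: (218.1+210.9)/2 × 0.25 = 53.625
  Sum = 5968.275 µg/L·h

AUC = 5970 µg/L·h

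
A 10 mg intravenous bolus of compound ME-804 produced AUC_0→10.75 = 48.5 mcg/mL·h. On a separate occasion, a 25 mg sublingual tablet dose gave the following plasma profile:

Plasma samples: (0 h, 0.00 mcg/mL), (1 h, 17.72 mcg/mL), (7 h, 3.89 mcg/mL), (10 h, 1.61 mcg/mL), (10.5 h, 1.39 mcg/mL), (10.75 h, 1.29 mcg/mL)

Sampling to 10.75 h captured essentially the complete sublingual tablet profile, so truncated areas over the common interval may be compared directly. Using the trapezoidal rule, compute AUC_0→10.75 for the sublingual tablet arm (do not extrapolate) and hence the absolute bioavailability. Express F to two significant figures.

F = 0.68

Trapezoidal AUC_0→10.75 (sublingual tablet):
  [0→1]: (0.00+17.72)/2 × 1 = 8.86
  [1→7]: (17.72+3.89)/2 × 6 = 64.83
  [7→10]: (3.89+1.61)/2 × 3 = 8.25
  [10→10.5]: (1.61+1.39)/2 × 0.5 = 0.75
  [10.5→10.75]: (1.39+1.29)/2 × 0.25 = 0.335
  Sum = 83.025 mcg/mL·h
F = (AUC_ev/D_ev)/(AUC_iv/D_iv) = (83.025/25)/(48.5/10) = 3.321/4.85 = 0.6847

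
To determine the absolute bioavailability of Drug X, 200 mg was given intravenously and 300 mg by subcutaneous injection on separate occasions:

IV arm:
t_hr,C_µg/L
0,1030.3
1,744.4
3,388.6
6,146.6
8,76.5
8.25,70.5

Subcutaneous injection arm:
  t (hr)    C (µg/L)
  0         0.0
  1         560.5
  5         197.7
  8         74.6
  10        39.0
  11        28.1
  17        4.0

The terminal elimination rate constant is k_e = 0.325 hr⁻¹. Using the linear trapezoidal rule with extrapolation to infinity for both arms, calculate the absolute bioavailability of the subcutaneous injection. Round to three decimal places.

F = 0.500

Trapezoidal AUC_0→8.25 (IV):
  [0→1]: (1030.3+744.4)/2 × 1 = 887.35
  [1→3]: (744.4+388.6)/2 × 2 = 1133.0
  [3→6]: (388.6+146.6)/2 × 3 = 802.8
  [6→8]: (146.6+76.5)/2 × 2 = 223.1
  [8→8.25]: (76.5+70.5)/2 × 0.25 = 18.375
  Sum = 3064.625 µg/L·hr
IV tail: 70.5/0.325 = 216.923; AUC_iv,0→∞ = 3064.625 + 216.923 = 3281.548 µg/L·hr
Trapezoidal AUC_0→17 (subcutaneous injection):
  [0→1]: (0.0+560.5)/2 × 1 = 280.25
  [1→5]: (560.5+197.7)/2 × 4 = 1516.4
  [5→8]: (197.7+74.6)/2 × 3 = 408.45
  [8→10]: (74.6+39.0)/2 × 2 = 113.6
  [10→11]: (39.0+28.1)/2 × 1 = 33.55
  [11→17]: (28.1+4.0)/2 × 6 = 96.3
  Sum = 2448.55 µg/L·hr
subcutaneous injection tail: 4.0/0.325 = 12.308; AUC_ev,0→∞ = 2448.55 + 12.308 = 2460.858 µg/L·hr
F = (AUC_ev/D_ev)/(AUC_iv/D_iv) = (2460.858/300)/(3281.548/200) = 8.20286/16.40774 = 0.4999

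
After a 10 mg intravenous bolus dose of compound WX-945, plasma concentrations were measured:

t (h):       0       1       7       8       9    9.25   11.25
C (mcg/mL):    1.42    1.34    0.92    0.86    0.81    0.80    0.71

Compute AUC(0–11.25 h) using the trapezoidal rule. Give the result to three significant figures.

AUC = 11.6 mcg/mL·h

Trapezoidal AUC_0→11.25:
  [0→1]: (1.42+1.34)/2 × 1 = 1.38
  [1→7]: (1.34+0.92)/2 × 6 = 6.78
  [7→8]: (0.92+0.86)/2 × 1 = 0.89
  [8→9]: (0.86+0.81)/2 × 1 = 0.835
  [9→9.25]: (0.81+0.80)/2 × 0.25 = 0.20125
  [9.25→11.25]: (0.80+0.71)/2 × 2 = 1.51
  Sum = 11.59625 mcg/mL·h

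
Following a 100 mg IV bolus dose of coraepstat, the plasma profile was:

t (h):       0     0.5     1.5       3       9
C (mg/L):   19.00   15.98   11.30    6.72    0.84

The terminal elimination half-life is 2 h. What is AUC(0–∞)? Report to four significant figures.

Trapezoidal AUC_0→9:
  [0→0.5]: (19.00+15.98)/2 × 0.5 = 8.745
  [0.5→1.5]: (15.98+11.30)/2 × 1 = 13.64
  [1.5→3]: (11.30+6.72)/2 × 1.5 = 13.515
  [3→9]: (6.72+0.84)/2 × 6 = 22.68
  Sum = 58.58 mg/L·h
k_e = ln2 / t½ = 0.693147 / 2 = 0.3466 h^-1
Extrapolated tail: C_last / k_e = 0.84 / 0.3466 = 2.424
AUC_0→∞ = 58.58 + 2.424 = 61.004 mg/L·h

AUC = 61.00 mg/L·h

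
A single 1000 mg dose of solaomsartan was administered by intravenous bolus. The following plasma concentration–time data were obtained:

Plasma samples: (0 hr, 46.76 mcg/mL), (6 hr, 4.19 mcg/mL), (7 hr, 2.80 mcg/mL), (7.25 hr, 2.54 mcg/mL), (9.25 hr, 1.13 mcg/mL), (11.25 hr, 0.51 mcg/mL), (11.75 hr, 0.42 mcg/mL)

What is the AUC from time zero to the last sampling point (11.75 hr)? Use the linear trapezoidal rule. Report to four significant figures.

AUC = 162.6 mcg/mL·hr

Trapezoidal AUC_0→11.75:
  [0→6]: (46.76+4.19)/2 × 6 = 152.85
  [6→7]: (4.19+2.80)/2 × 1 = 3.495
  [7→7.25]: (2.80+2.54)/2 × 0.25 = 0.6675
  [7.25→9.25]: (2.54+1.13)/2 × 2 = 3.67
  [9.25→11.25]: (1.13+0.51)/2 × 2 = 1.64
  [11.25→11.75]: (0.51+0.42)/2 × 0.5 = 0.2325
  Sum = 162.555 mcg/mL·hr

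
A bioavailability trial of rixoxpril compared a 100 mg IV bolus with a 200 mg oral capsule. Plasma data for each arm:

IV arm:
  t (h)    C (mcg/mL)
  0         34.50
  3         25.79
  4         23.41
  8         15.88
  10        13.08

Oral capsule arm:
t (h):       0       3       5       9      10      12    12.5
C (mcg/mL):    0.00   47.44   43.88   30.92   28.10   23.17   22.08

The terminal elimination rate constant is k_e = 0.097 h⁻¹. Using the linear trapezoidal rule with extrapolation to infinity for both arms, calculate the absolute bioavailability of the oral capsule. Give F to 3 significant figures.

Trapezoidal AUC_0→10 (IV):
  [0→3]: (34.50+25.79)/2 × 3 = 90.435
  [3→4]: (25.79+23.41)/2 × 1 = 24.6
  [4→8]: (23.41+15.88)/2 × 4 = 78.58
  [8→10]: (15.88+13.08)/2 × 2 = 28.96
  Sum = 222.575 mcg/mL·h
IV tail: 13.08/0.097 = 134.845; AUC_iv,0→∞ = 222.575 + 134.845 = 357.42 mcg/mL·h
Trapezoidal AUC_0→12.5 (oral capsule):
  [0→3]: (0.00+47.44)/2 × 3 = 71.16
  [3→5]: (47.44+43.88)/2 × 2 = 91.32
  [5→9]: (43.88+30.92)/2 × 4 = 149.6
  [9→10]: (30.92+28.10)/2 × 1 = 29.51
  [10→12]: (28.10+23.17)/2 × 2 = 51.27
  [12→12.5]: (23.17+22.08)/2 × 0.5 = 11.3125
  Sum = 404.1725 mcg/mL·h
oral capsule tail: 22.08/0.097 = 227.629; AUC_ev,0→∞ = 404.1725 + 227.629 = 631.8015 mcg/mL·h
F = (AUC_ev/D_ev)/(AUC_iv/D_iv) = (631.8015/200)/(357.42/100) = 3.1590075/3.5742 = 0.8838

F = 0.884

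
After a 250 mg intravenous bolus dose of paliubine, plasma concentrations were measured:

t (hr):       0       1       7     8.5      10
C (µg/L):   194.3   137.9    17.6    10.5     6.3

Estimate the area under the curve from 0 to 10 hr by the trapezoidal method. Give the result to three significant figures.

Trapezoidal AUC_0→10:
  [0→1]: (194.3+137.9)/2 × 1 = 166.1
  [1→7]: (137.9+17.6)/2 × 6 = 466.5
  [7→8.5]: (17.6+10.5)/2 × 1.5 = 21.075
  [8.5→10]: (10.5+6.3)/2 × 1.5 = 12.6
  Sum = 666.275 µg/L·hr

AUC = 666 µg/L·hr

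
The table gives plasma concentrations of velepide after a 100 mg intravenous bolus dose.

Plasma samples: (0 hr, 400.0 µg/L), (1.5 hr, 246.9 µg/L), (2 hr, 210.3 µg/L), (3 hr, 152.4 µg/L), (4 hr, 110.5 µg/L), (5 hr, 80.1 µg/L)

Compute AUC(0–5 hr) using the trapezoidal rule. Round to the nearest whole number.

AUC = 1008 µg/L·hr

Trapezoidal AUC_0→5:
  [0→1.5]: (400.0+246.9)/2 × 1.5 = 485.175
  [1.5→2]: (246.9+210.3)/2 × 0.5 = 114.3
  [2→3]: (210.3+152.4)/2 × 1 = 181.35
  [3→4]: (152.4+110.5)/2 × 1 = 131.45
  [4→5]: (110.5+80.1)/2 × 1 = 95.3
  Sum = 1007.575 µg/L·hr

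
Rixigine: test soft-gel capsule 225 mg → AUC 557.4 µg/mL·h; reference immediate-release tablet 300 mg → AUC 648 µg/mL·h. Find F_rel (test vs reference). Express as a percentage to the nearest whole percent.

F_rel = (AUC_test/D_test) / (AUC_ref/D_ref)
      = (557.4/225) / (648/300)
      = 2.47733 / 2.16 = 1.1469 = 114.69%

F_rel = 115%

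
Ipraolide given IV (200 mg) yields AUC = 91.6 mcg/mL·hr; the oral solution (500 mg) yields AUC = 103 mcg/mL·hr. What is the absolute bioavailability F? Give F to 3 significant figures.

F = (AUC_ev / D_ev) / (AUC_iv / D_iv)
  = (103/500) / (91.6/200)
  = 0.206 / 0.458 = 0.4498

F = 0.450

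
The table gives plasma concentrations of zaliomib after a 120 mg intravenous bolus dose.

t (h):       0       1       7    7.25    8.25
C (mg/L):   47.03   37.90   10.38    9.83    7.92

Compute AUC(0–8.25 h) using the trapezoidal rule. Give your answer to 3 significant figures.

AUC = 199 mg/L·h

Trapezoidal AUC_0→8.25:
  [0→1]: (47.03+37.90)/2 × 1 = 42.465
  [1→7]: (37.90+10.38)/2 × 6 = 144.84
  [7→7.25]: (10.38+9.83)/2 × 0.25 = 2.52625
  [7.25→8.25]: (9.83+7.92)/2 × 1 = 8.875
  Sum = 198.70625 mg/L·h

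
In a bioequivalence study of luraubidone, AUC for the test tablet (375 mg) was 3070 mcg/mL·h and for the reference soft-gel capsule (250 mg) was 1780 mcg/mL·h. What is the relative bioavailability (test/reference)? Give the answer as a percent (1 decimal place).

F_rel = 115.0%

F_rel = (AUC_test/D_test) / (AUC_ref/D_ref)
      = (3070/375) / (1780/250)
      = 8.18667 / 7.12 = 1.1498 = 114.98%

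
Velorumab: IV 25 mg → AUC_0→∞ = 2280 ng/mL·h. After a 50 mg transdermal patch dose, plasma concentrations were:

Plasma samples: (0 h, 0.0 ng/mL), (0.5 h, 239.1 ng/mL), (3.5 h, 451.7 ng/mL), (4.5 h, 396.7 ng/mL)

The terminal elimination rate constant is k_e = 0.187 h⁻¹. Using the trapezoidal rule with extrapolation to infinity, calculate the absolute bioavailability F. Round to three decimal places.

Trapezoidal AUC_0→4.5 (transdermal patch):
  [0→0.5]: (0.0+239.1)/2 × 0.5 = 59.775
  [0.5→3.5]: (239.1+451.7)/2 × 3 = 1036.2
  [3.5→4.5]: (451.7+396.7)/2 × 1 = 424.2
  Sum = 1520.175 ng/mL·h
Tail: C_last/k_e = 396.7/0.187 = 2121.390
AUC_0→∞ (transdermal patch) = 1520.175 + 2121.390 = 3641.565 ng/mL·h
F = (AUC_ev/D_ev)/(AUC_iv/D_iv) = (3641.565/50)/(2280/25) = 72.8313/91.2 = 0.7986

F = 0.799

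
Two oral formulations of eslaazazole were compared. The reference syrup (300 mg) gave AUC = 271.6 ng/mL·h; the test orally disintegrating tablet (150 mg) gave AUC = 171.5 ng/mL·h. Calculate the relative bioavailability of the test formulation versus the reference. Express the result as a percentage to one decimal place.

F_rel = (AUC_test/D_test) / (AUC_ref/D_ref)
      = (171.5/150) / (271.6/300)
      = 1.14333 / 0.905333 = 1.2629 = 126.29%

F_rel = 126.3%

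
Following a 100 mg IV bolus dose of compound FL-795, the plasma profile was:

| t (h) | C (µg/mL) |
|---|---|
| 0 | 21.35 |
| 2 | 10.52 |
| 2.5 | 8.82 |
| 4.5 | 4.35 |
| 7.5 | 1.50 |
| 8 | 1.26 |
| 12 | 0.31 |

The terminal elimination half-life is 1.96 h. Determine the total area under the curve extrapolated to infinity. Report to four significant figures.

AUC = 63.36 µg/mL·h

Trapezoidal AUC_0→12:
  [0→2]: (21.35+10.52)/2 × 2 = 31.87
  [2→2.5]: (10.52+8.82)/2 × 0.5 = 4.835
  [2.5→4.5]: (8.82+4.35)/2 × 2 = 13.17
  [4.5→7.5]: (4.35+1.50)/2 × 3 = 8.775
  [7.5→8]: (1.50+1.26)/2 × 0.5 = 0.69
  [8→12]: (1.26+0.31)/2 × 4 = 3.14
  Sum = 62.48 µg/mL·h
k_e = ln2 / t½ = 0.693147 / 1.96 = 0.3536 h^-1
Extrapolated tail: C_last / k_e = 0.31 / 0.3536 = 0.877
AUC_0→∞ = 62.48 + 0.877 = 63.357 µg/mL·h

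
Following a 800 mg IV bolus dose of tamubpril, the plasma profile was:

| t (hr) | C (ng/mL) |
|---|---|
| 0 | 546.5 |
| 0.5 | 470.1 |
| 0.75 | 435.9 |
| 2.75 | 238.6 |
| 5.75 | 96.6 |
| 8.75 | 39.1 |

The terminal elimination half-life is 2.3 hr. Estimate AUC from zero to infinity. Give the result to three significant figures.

AUC = 1880 ng/mL·hr

Trapezoidal AUC_0→8.75:
  [0→0.5]: (546.5+470.1)/2 × 0.5 = 254.15
  [0.5→0.75]: (470.1+435.9)/2 × 0.25 = 113.25
  [0.75→2.75]: (435.9+238.6)/2 × 2 = 674.5
  [2.75→5.75]: (238.6+96.6)/2 × 3 = 502.8
  [5.75→8.75]: (96.6+39.1)/2 × 3 = 203.55
  Sum = 1748.25 ng/mL·hr
k_e = ln2 / t½ = 0.693147 / 2.3 = 0.3014 hr^-1
Extrapolated tail: C_last / k_e = 39.1 / 0.3014 = 129.728
AUC_0→∞ = 1748.25 + 129.728 = 1877.978 ng/mL·hr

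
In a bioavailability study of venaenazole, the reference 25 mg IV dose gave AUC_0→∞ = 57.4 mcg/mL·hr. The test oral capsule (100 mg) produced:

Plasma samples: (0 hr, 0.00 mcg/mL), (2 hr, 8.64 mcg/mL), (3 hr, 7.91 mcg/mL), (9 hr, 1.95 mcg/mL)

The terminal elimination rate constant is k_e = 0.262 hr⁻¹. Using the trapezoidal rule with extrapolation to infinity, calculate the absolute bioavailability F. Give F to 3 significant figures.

Trapezoidal AUC_0→9 (oral capsule):
  [0→2]: (0.00+8.64)/2 × 2 = 8.64
  [2→3]: (8.64+7.91)/2 × 1 = 8.275
  [3→9]: (7.91+1.95)/2 × 6 = 29.58
  Sum = 46.495 mcg/mL·hr
Tail: C_last/k_e = 1.95/0.262 = 7.443
AUC_0→∞ (oral capsule) = 46.495 + 7.443 = 53.938 mcg/mL·hr
F = (AUC_ev/D_ev)/(AUC_iv/D_iv) = (53.938/100)/(57.4/25) = 0.53938/2.296 = 0.2349

F = 0.235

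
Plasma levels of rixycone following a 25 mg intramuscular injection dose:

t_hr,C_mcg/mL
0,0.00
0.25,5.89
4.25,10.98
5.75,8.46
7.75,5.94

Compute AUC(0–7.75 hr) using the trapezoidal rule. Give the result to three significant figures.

Trapezoidal AUC_0→7.75:
  [0→0.25]: (0.00+5.89)/2 × 0.25 = 0.73625
  [0.25→4.25]: (5.89+10.98)/2 × 4 = 33.74
  [4.25→5.75]: (10.98+8.46)/2 × 1.5 = 14.58
  [5.75→7.75]: (8.46+5.94)/2 × 2 = 14.4
  Sum = 63.45625 mcg/mL·hr

AUC = 63.5 mcg/mL·hr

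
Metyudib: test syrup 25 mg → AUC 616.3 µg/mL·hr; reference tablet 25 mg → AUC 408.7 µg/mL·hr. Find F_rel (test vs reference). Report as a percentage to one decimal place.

F_rel = (AUC_test/D_test) / (AUC_ref/D_ref)
      = (616.3/25) / (408.7/25)
      = 24.652 / 16.348 = 1.5080 = 150.80%

F_rel = 150.8%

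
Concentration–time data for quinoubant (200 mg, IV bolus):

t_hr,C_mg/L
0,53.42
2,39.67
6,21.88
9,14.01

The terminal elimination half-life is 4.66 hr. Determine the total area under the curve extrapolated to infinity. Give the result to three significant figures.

AUC = 364 mg/L·hr

Trapezoidal AUC_0→9:
  [0→2]: (53.42+39.67)/2 × 2 = 93.09
  [2→6]: (39.67+21.88)/2 × 4 = 123.1
  [6→9]: (21.88+14.01)/2 × 3 = 53.835
  Sum = 270.025 mg/L·hr
k_e = ln2 / t½ = 0.693147 / 4.66 = 0.1487 hr^-1
Extrapolated tail: C_last / k_e = 14.01 / 0.1487 = 94.217
AUC_0→∞ = 270.025 + 94.217 = 364.242 mg/L·hr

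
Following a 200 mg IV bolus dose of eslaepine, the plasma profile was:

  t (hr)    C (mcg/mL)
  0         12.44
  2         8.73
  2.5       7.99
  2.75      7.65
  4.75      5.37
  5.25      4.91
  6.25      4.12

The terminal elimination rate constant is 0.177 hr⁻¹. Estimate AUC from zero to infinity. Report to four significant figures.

Trapezoidal AUC_0→6.25:
  [0→2]: (12.44+8.73)/2 × 2 = 21.17
  [2→2.5]: (8.73+7.99)/2 × 0.5 = 4.18
  [2.5→2.75]: (7.99+7.65)/2 × 0.25 = 1.955
  [2.75→4.75]: (7.65+5.37)/2 × 2 = 13.02
  [4.75→5.25]: (5.37+4.91)/2 × 0.5 = 2.57
  [5.25→6.25]: (4.91+4.12)/2 × 1 = 4.515
  Sum = 47.41 mcg/mL·hr
Extrapolated tail: C_last / k_e = 4.12 / 0.177 = 23.277
AUC_0→∞ = 47.41 + 23.277 = 70.687 mcg/mL·hr

AUC = 70.69 mcg/mL·hr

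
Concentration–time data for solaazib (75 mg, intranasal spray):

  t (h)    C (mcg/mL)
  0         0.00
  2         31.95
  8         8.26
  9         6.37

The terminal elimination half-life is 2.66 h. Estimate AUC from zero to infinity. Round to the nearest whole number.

Trapezoidal AUC_0→9:
  [0→2]: (0.00+31.95)/2 × 2 = 31.95
  [2→8]: (31.95+8.26)/2 × 6 = 120.63
  [8→9]: (8.26+6.37)/2 × 1 = 7.315
  Sum = 159.895 mcg/mL·h
k_e = ln2 / t½ = 0.693147 / 2.66 = 0.2606 h^-1
Extrapolated tail: C_last / k_e = 6.37 / 0.2606 = 24.444
AUC_0→∞ = 159.895 + 24.444 = 184.339 mcg/mL·h

AUC = 184 mcg/mL·h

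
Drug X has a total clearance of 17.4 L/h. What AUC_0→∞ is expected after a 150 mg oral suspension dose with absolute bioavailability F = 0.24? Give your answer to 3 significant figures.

AUC = 2.07 mg/L·h

AUC_0→∞ = F × Dose / CL
        = 0.24 × 150 / 17.4 = 2.06897 mg/L·h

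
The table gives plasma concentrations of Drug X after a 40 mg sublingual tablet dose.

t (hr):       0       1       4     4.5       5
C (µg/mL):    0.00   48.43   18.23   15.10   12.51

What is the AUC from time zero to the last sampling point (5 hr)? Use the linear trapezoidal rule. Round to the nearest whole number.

Trapezoidal AUC_0→5:
  [0→1]: (0.00+48.43)/2 × 1 = 24.215
  [1→4]: (48.43+18.23)/2 × 3 = 99.99
  [4→4.5]: (18.23+15.10)/2 × 0.5 = 8.3325
  [4.5→5]: (15.10+12.51)/2 × 0.5 = 6.9025
  Sum = 139.44 µg/mL·hr

AUC = 139 µg/mL·hr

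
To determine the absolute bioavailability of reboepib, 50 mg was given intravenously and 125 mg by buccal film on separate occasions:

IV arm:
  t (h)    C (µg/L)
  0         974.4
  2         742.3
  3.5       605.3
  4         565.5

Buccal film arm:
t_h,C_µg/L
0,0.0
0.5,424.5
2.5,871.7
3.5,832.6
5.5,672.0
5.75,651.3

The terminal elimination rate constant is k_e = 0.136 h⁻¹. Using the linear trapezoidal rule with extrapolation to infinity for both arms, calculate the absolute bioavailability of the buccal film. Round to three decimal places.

F = 0.486

Trapezoidal AUC_0→4 (IV):
  [0→2]: (974.4+742.3)/2 × 2 = 1716.7
  [2→3.5]: (742.3+605.3)/2 × 1.5 = 1010.7
  [3.5→4]: (605.3+565.5)/2 × 0.5 = 292.7
  Sum = 3020.1 µg/L·h
IV tail: 565.5/0.136 = 4158.088; AUC_iv,0→∞ = 3020.1 + 4158.088 = 7178.188 µg/L·h
Trapezoidal AUC_0→5.75 (buccal film):
  [0→0.5]: (0.0+424.5)/2 × 0.5 = 106.125
  [0.5→2.5]: (424.5+871.7)/2 × 2 = 1296.2
  [2.5→3.5]: (871.7+832.6)/2 × 1 = 852.15
  [3.5→5.5]: (832.6+672.0)/2 × 2 = 1504.6
  [5.5→5.75]: (672.0+651.3)/2 × 0.25 = 165.4125
  Sum = 3924.4875 µg/L·h
buccal film tail: 651.3/0.136 = 4788.971; AUC_ev,0→∞ = 3924.4875 + 4788.971 = 8713.4585 µg/L·h
F = (AUC_ev/D_ev)/(AUC_iv/D_iv) = (8713.4585/125)/(7178.188/50) = 69.707668/143.56376 = 0.4856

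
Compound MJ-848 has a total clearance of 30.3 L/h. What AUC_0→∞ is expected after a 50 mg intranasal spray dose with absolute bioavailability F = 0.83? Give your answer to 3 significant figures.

AUC = 1.37 mg/L·h

AUC_0→∞ = F × Dose / CL
        = 0.83 × 50 / 30.3 = 1.36964 mg/L·h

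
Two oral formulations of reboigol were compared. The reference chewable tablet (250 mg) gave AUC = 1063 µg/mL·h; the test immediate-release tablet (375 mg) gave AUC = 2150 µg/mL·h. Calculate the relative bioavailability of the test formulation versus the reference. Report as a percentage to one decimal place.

F_rel = 134.8%

F_rel = (AUC_test/D_test) / (AUC_ref/D_ref)
      = (2150/375) / (1063/250)
      = 5.73333 / 4.252 = 1.3484 = 134.84%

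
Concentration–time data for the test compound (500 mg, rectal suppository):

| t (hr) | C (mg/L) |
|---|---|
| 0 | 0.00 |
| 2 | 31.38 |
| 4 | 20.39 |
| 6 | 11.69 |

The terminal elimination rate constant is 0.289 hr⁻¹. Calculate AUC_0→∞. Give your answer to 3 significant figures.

Trapezoidal AUC_0→6:
  [0→2]: (0.00+31.38)/2 × 2 = 31.38
  [2→4]: (31.38+20.39)/2 × 2 = 51.77
  [4→6]: (20.39+11.69)/2 × 2 = 32.08
  Sum = 115.23 mg/L·hr
Extrapolated tail: C_last / k_e = 11.69 / 0.289 = 40.450
AUC_0→∞ = 115.23 + 40.450 = 155.68 mg/L·hr

AUC = 156 mg/L·hr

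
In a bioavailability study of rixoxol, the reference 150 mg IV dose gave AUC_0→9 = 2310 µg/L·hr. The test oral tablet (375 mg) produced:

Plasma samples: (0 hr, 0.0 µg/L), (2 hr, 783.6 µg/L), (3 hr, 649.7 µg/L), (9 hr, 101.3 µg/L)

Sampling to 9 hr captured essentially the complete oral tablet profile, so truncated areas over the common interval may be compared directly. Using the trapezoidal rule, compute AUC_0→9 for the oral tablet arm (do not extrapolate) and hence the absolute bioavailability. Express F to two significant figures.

Trapezoidal AUC_0→9 (oral tablet):
  [0→2]: (0.0+783.6)/2 × 2 = 783.6
  [2→3]: (783.6+649.7)/2 × 1 = 716.65
  [3→9]: (649.7+101.3)/2 × 6 = 2253.0
  Sum = 3753.25 µg/L·hr
F = (AUC_ev/D_ev)/(AUC_iv/D_iv) = (3753.25/375)/(2310/150) = 10.0087/15.4 = 0.6499

F = 0.65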